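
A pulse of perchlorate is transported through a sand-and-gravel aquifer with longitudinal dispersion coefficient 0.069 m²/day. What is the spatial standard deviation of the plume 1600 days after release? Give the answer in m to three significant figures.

Dispersive spreading gives a Gaussian with σ² = 2Dt; advection only shifts the center.
σ = √(2 × 0.069 × 1600) = 14.9 m.

14.9 m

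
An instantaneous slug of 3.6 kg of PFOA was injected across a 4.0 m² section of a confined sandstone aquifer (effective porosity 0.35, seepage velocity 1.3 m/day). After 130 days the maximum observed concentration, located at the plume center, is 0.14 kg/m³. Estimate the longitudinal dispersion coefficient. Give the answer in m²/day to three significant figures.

0.207 m²/day

At the plume center C_max = M/(n_e·A·√(4πDt)), so D = M²/(4πt·(n_e·A·C_max)²).
n_e·A·C_max = 0.35 × 4.0 × 0.14 = 0.1960 kg/m.
D = 3.6²/(4π × 130 × 0.1960²) = 0.207 m²/day.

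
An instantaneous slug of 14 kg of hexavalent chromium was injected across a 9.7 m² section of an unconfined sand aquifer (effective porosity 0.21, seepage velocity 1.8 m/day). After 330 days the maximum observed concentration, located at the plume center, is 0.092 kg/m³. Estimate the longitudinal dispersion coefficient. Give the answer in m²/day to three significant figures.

1.35 m²/day

At the plume center C_max = M/(n_e·A·√(4πDt)), so D = M²/(4πt·(n_e·A·C_max)²).
n_e·A·C_max = 0.21 × 9.7 × 0.092 = 0.1874 kg/m.
D = 14²/(4π × 330 × 0.1874²) = 1.35 m²/day.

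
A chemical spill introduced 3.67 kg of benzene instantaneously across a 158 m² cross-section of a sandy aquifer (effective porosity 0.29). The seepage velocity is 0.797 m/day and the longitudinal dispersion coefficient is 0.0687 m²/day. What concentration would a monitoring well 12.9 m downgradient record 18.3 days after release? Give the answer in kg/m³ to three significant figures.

For an instantaneous plane source, C(x,t) = M/(n_e·A·√(4πDt)) · exp(−(x−vt)²/(4Dt)), with n_e·A the pore (flow) area.
Plume center vt = 0.797 × 18.3 = 14.5851 m, so the well at 12.9 m is 1.6851 m upgradient of the peak.
√(4πDt) = 3.975 m, giving peak height M/(n_e·A·√(4πDt)) = 3.67/(0.29 × 158 × 3.975) = 0.02015 kg/m³.
(x−vt)²/(4Dt) = (-1.6851)²/(4 × 0.0687 × 18.3) = 0.5647; exp(−0.5647) = 0.5685.
C = 0.02015 × 0.5685 = 0.0115 kg/m³.

0.0115 kg/m³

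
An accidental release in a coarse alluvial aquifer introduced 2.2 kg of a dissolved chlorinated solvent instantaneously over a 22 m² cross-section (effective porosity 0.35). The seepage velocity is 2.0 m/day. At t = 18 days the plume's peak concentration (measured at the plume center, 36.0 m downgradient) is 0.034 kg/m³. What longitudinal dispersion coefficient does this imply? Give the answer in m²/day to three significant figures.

At the plume center C_max = M/(n_e·A·√(4πDt)), so D = M²/(4πt·(n_e·A·C_max)²).
n_e·A·C_max = 0.35 × 22 × 0.034 = 0.2618 kg/m.
D = 2.2²/(4π × 18 × 0.2618²) = 0.312 m²/day.

0.312 m²/day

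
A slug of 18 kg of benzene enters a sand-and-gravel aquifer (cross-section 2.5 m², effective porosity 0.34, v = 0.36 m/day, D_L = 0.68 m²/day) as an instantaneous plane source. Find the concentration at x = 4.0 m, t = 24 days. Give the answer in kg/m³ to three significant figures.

For an instantaneous plane source, C(x,t) = M/(n_e·A·√(4πDt)) · exp(−(x−vt)²/(4Dt)), with n_e·A the pore (flow) area.
Plume center vt = 0.36 × 24 = 8.64 m, so the well at 4.0 m is 4.64 m upgradient of the peak.
√(4πDt) = 14.32 m, giving peak height M/(n_e·A·√(4πDt)) = 18/(0.34 × 2.5 × 14.32) = 1.479 kg/m³.
(x−vt)²/(4Dt) = (-4.64)²/(4 × 0.68 × 24) = 0.3298; exp(−0.3298) = 0.7191.
C = 1.479 × 0.7191 = 1.06 kg/m³.

1.06 kg/m³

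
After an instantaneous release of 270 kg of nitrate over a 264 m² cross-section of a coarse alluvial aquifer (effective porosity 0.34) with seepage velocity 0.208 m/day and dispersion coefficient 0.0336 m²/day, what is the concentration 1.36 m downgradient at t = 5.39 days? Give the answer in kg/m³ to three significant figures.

For an instantaneous plane source, C(x,t) = M/(n_e·A·√(4πDt)) · exp(−(x−vt)²/(4Dt)), with n_e·A the pore (flow) area.
Plume center vt = 0.208 × 5.39 = 1.12112 m, so the well at 1.36 m is 0.23888 m downgradient of the peak.
√(4πDt) = 1.509 m, giving peak height M/(n_e·A·√(4πDt)) = 270/(0.34 × 264 × 1.509) = 1.993 kg/m³.
(x−vt)²/(4Dt) = (0.23888)²/(4 × 0.0336 × 5.39) = 0.07877; exp(−0.07877) = 0.9243.
C = 1.993 × 0.9243 = 1.84 kg/m³.

1.84 kg/m³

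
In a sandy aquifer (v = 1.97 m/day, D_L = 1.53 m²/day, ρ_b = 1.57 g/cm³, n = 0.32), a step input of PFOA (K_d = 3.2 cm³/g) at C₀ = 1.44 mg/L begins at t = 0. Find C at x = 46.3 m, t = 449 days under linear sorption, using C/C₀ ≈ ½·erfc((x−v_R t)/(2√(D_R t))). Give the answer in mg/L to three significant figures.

1.11 mg/L

Retardation factor R = 1 + ρ_b·K_d/n = 1 + 1.57 × 3.2/0.32 = 16.70.
Sorption retards both mechanisms: v_R = v/R = 0.1180 m/day, D_R = D/R = 0.09162 m²/day.
v_R·t = 0.1180 × 449 = 52.982 m; 2√(D_R t) = 12.83 m; argument = (46.3 − 52.982)/12.83 = -0.5208.
C = C₀ × ½·erfc(-0.5208) = 1.44 × 0.7693 = 1.11 mg/L.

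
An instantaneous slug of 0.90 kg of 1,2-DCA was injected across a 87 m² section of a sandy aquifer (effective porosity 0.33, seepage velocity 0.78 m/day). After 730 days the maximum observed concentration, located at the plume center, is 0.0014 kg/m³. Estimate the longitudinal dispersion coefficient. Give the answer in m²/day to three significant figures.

At the plume center C_max = M/(n_e·A·√(4πDt)), so D = M²/(4πt·(n_e·A·C_max)²).
n_e·A·C_max = 0.33 × 87 × 0.0014 = 0.04019 kg/m.
D = 0.90²/(4π × 730 × 0.04019²) = 0.0547 m²/day.

0.0547 m²/day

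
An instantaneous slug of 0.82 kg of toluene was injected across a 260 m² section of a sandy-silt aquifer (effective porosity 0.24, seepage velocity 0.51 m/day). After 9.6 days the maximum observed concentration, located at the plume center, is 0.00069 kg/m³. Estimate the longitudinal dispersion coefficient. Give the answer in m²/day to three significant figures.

At the plume center C_max = M/(n_e·A·√(4πDt)), so D = M²/(4πt·(n_e·A·C_max)²).
n_e·A·C_max = 0.24 × 260 × 0.00069 = 0.04306 kg/m.
D = 0.82²/(4π × 9.6 × 0.04306²) = 3.01 m²/day.

3.01 m²/day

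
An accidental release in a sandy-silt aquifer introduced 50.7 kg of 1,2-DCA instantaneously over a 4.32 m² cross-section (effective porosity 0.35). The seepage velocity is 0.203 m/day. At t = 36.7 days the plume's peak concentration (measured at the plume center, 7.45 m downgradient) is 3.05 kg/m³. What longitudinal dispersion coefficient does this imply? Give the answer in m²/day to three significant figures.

At the plume center C_max = M/(n_e·A·√(4πDt)), so D = M²/(4πt·(n_e·A·C_max)²).
n_e·A·C_max = 0.35 × 4.32 × 3.05 = 4.612 kg/m.
D = 50.7²/(4π × 36.7 × 4.612²) = 0.262 m²/day.

0.262 m²/day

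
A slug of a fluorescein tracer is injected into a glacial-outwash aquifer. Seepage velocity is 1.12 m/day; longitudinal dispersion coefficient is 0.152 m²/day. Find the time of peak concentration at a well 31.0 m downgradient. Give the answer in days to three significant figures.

27.6 days

For the 1D instantaneous-source solution, setting ∂C/∂t = 0 at fixed x gives v²t² + 2Dt − x² = 0, so t = (√(D² + v²x²) − D)/v².
√(D² + v²x²) = √(0.152² + 1.12² × 31.0²) = 34.72; v² = 1.2544.
t = (34.72 − 0.152)/1.2544 = 27.6 days (vs. the pure-advection estimate x/v = 27.7 d).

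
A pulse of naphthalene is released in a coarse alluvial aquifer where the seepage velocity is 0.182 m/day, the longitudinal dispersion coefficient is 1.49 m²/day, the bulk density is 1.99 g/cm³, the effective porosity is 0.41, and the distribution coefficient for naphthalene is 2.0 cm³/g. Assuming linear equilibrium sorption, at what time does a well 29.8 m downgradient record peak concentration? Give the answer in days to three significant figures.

1340 days

Retardation factor R = 1 + ρ_b·K_d/n = 1 + 1.99 × 2.0/0.41 = 10.71.
Sorption retards both mechanisms: v_R = v/R = 0.01699 m/day, D_R = D/R = 0.1391 m²/day.
Peak time from v_R²t² + 2D_R t − x² = 0: t = (√(D_R² + v_R²x²) − D_R)/v_R².
√(D_R² + v_R²x²) = √(0.1391² + 0.01699² × 29.8²) = 0.5251; v_R² = 0.0002887.
t = (0.5251 − 0.1391)/0.0002887 = 1340 days.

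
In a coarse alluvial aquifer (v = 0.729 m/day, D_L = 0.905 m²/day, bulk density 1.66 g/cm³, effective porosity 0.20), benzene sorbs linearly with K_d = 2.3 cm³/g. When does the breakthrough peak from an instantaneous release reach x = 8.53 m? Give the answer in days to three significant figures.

Retardation factor R = 1 + ρ_b·K_d/n = 1 + 1.66 × 2.3/0.20 = 20.09.
Sorption retards both mechanisms: v_R = v/R = 0.03629 m/day, D_R = D/R = 0.04505 m²/day.
Peak time from v_R²t² + 2D_R t − x² = 0: t = (√(D_R² + v_R²x²) − D_R)/v_R².
√(D_R² + v_R²x²) = √(0.04505² + 0.03629² × 8.53²) = 0.3128; v_R² = 0.001317.
t = (0.3128 − 0.04505)/0.001317 = 203 days.

203 days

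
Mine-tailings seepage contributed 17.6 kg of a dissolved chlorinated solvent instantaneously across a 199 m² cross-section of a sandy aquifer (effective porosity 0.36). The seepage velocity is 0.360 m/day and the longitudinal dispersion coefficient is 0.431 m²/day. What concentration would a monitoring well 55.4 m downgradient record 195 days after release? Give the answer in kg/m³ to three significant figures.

0.00394 kg/m³

For an instantaneous plane source, C(x,t) = M/(n_e·A·√(4πDt)) · exp(−(x−vt)²/(4Dt)), with n_e·A the pore (flow) area.
Plume center vt = 0.360 × 195 = 70.2 m, so the well at 55.4 m is 14.8 m upgradient of the peak.
√(4πDt) = 32.50 m, giving peak height M/(n_e·A·√(4πDt)) = 17.6/(0.36 × 199 × 32.50) = 0.007559 kg/m³.
(x−vt)²/(4Dt) = (-14.8)²/(4 × 0.431 × 195) = 0.6516; exp(−0.6516) = 0.5212.
C = 0.007559 × 0.5212 = 0.00394 kg/m³.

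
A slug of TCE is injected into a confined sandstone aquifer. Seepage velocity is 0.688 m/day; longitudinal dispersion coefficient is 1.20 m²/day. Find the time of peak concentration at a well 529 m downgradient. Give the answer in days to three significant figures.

766 days

For the 1D instantaneous-source solution, setting ∂C/∂t = 0 at fixed x gives v²t² + 2Dt − x² = 0, so t = (√(D² + v²x²) − D)/v².
√(D² + v²x²) = √(1.20² + 0.688² × 529²) = 364.0; v² = 0.473344.
t = (364.0 − 1.20)/0.473344 = 766 days (vs. the pure-advection estimate x/v = 769 d).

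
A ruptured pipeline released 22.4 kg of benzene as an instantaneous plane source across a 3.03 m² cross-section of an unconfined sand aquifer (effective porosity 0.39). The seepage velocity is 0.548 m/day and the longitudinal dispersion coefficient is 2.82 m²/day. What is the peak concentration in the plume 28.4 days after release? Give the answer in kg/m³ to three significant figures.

The peak of an instantaneous 1D plume sits at x = vt; there the Gaussian factor is 1 and C_max = M/(n_e·A·√(4πDt)), where n_e·A is the pore area the mass is dissolved in.
√(4πDt) = √(4π × 2.82 × 28.4) = 31.72 m, so C_max = 22.4/(0.39 × 3.03 × 31.72) = 0.598 kg/m³.

0.598 kg/m³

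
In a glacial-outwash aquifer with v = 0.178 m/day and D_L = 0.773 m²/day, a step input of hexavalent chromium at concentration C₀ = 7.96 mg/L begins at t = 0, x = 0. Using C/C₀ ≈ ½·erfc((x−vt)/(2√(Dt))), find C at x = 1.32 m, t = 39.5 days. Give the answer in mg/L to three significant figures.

For a continuous step input, C/C₀ ≈ ½·erfc((x−vt)/(2√(Dt))).
vt = 0.178 × 39.5 = 7.031 m and 2√(Dt) = 2√(0.773 × 39.5) = 11.05 m.
Argument (x−vt)/(2√(Dt)) = (1.32 − 7.031)/11.05 = -0.5168; ½·erfc(-0.5168) = 0.7676.
C = 7.96 × 0.7676 = 6.11 mg/L.

6.11 mg/L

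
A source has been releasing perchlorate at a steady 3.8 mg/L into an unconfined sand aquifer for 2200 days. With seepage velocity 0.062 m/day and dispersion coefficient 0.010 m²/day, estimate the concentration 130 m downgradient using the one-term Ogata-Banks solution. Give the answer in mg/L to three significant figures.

For a continuous step input, C/C₀ ≈ ½·erfc((x−vt)/(2√(Dt))).
vt = 0.062 × 2200 = 136.4 m and 2√(Dt) = 2√(0.010 × 2200) = 9.381 m.
Argument (x−vt)/(2√(Dt)) = (130 − 136.4)/9.381 = -0.6822; ½·erfc(-0.6822) = 0.8327.
C = 3.8 × 0.8327 = 3.16 mg/L.

3.16 mg/L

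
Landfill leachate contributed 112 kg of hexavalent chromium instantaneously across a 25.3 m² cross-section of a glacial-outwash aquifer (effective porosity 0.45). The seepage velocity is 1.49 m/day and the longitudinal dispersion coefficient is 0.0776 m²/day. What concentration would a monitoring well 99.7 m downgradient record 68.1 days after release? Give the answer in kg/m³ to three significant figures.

1.04 kg/m³

For an instantaneous plane source, C(x,t) = M/(n_e·A·√(4πDt)) · exp(−(x−vt)²/(4Dt)), with n_e·A the pore (flow) area.
Plume center vt = 1.49 × 68.1 = 101.469 m, so the well at 99.7 m is 1.769 m upgradient of the peak.
√(4πDt) = 8.149 m, giving peak height M/(n_e·A·√(4πDt)) = 112/(0.45 × 25.3 × 8.149) = 1.207 kg/m³.
(x−vt)²/(4Dt) = (-1.769)²/(4 × 0.0776 × 68.1) = 0.1480; exp(−0.1480) = 0.8624.
C = 1.207 × 0.8624 = 1.04 kg/m³.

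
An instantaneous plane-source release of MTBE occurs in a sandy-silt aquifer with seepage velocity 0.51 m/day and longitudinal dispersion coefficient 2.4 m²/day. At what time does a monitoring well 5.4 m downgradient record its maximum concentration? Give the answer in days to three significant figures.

4.82 days

For the 1D instantaneous-source solution, setting ∂C/∂t = 0 at fixed x gives v²t² + 2Dt − x² = 0, so t = (√(D² + v²x²) − D)/v².
√(D² + v²x²) = √(2.4² + 0.51² × 5.4²) = 3.653; v² = 0.2601.
t = (3.653 − 2.4)/0.2601 = 4.82 days (vs. the pure-advection estimate x/v = 10.6 d).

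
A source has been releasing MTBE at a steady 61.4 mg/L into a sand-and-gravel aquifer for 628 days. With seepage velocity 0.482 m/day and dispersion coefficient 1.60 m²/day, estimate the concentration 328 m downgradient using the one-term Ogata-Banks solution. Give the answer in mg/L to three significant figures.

17.6 mg/L

For a continuous step input, C/C₀ ≈ ½·erfc((x−vt)/(2√(Dt))).
vt = 0.482 × 628 = 302.696 m and 2√(Dt) = 2√(1.60 × 628) = 63.40 m.
Argument (x−vt)/(2√(Dt)) = (328 − 302.696)/63.40 = 0.3991; ½·erfc(0.3991) = 0.2862.
C = 61.4 × 0.2862 = 17.6 mg/L.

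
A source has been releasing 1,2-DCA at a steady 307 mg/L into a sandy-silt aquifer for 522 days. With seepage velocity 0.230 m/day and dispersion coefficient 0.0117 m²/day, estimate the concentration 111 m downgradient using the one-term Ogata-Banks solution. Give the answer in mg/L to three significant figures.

For a continuous step input, C/C₀ ≈ ½·erfc((x−vt)/(2√(Dt))).
vt = 0.230 × 522 = 120.06 m and 2√(Dt) = 2√(0.0117 × 522) = 4.943 m.
Argument (x−vt)/(2√(Dt)) = (111 − 120.06)/4.943 = -1.833; ½·erfc(-1.833) = 0.9952.
C = 307 × 0.9952 = 306 mg/L.

306 mg/L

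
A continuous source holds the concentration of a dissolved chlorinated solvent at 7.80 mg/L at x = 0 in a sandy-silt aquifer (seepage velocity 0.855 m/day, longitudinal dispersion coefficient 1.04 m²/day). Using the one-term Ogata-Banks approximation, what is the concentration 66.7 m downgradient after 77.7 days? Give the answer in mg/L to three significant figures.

3.83 mg/L

For a continuous step input, C/C₀ ≈ ½·erfc((x−vt)/(2√(Dt))).
vt = 0.855 × 77.7 = 66.4335 m and 2√(Dt) = 2√(1.04 × 77.7) = 17.98 m.
Argument (x−vt)/(2√(Dt)) = (66.7 − 66.4335)/17.98 = 0.01482; ½·erfc(0.01482) = 0.4916.
C = 7.80 × 0.4916 = 3.83 mg/L.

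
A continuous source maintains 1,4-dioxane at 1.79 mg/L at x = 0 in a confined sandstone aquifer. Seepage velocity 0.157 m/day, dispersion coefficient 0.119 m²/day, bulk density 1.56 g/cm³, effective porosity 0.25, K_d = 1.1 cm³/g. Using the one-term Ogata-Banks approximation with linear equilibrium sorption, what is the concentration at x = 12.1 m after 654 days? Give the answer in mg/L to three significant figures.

Retardation factor R = 1 + ρ_b·K_d/n = 1 + 1.56 × 1.1/0.25 = 7.864.
Sorption retards both mechanisms: v_R = v/R = 0.01996 m/day, D_R = D/R = 0.01513 m²/day.
v_R·t = 0.01996 × 654 = 13.05384 m; 2√(D_R t) = 6.291 m; argument = (12.1 − 13.05384)/6.291 = -0.1516.
C = C₀ × ½·erfc(-0.1516) = 1.79 × 0.5849 = 1.05 mg/L.

1.05 mg/L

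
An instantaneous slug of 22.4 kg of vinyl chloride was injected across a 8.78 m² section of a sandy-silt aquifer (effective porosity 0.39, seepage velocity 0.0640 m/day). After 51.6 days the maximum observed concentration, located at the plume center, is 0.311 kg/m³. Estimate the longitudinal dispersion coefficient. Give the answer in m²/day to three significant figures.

0.682 m²/day

At the plume center C_max = M/(n_e·A·√(4πDt)), so D = M²/(4πt·(n_e·A·C_max)²).
n_e·A·C_max = 0.39 × 8.78 × 0.311 = 1.065 kg/m.
D = 22.4²/(4π × 51.6 × 1.065²) = 0.682 m²/day.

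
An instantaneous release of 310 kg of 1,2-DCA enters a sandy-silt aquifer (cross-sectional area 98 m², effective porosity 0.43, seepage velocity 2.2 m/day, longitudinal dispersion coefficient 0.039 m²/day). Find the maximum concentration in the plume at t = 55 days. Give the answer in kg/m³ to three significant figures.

1.42 kg/m³

The peak of an instantaneous 1D plume sits at x = vt; there the Gaussian factor is 1 and C_max = M/(n_e·A·√(4πDt)), where n_e·A is the pore area the mass is dissolved in.
√(4πDt) = √(4π × 0.039 × 55) = 5.192 m, so C_max = 310/(0.43 × 98 × 5.192) = 1.42 kg/m³.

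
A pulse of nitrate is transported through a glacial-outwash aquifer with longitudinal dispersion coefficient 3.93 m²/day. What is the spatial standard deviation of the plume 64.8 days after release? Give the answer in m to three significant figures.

Dispersive spreading gives a Gaussian with σ² = 2Dt; advection only shifts the center.
σ = √(2 × 3.93 × 64.8) = 22.6 m.

22.6 m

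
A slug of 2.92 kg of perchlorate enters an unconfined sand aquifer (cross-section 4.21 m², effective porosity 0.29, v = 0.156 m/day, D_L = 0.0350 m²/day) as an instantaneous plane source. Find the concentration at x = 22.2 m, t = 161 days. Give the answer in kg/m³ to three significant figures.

For an instantaneous plane source, C(x,t) = M/(n_e·A·√(4πDt)) · exp(−(x−vt)²/(4Dt)), with n_e·A the pore (flow) area.
Plume center vt = 0.156 × 161 = 25.116 m, so the well at 22.2 m is 2.916 m upgradient of the peak.
√(4πDt) = 8.415 m, giving peak height M/(n_e·A·√(4πDt)) = 2.92/(0.29 × 4.21 × 8.415) = 0.2842 kg/m³.
(x−vt)²/(4Dt) = (-2.916)²/(4 × 0.0350 × 161) = 0.3772; exp(−0.3772) = 0.6858.
C = 0.2842 × 0.6858 = 0.195 kg/m³.

0.195 kg/m³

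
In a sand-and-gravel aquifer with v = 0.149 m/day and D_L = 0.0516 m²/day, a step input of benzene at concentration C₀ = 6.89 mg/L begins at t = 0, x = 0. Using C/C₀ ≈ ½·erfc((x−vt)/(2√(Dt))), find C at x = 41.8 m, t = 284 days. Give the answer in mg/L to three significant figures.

For a continuous step input, C/C₀ ≈ ½·erfc((x−vt)/(2√(Dt))).
vt = 0.149 × 284 = 42.316 m and 2√(Dt) = 2√(0.0516 × 284) = 7.656 m.
Argument (x−vt)/(2√(Dt)) = (41.8 − 42.316)/7.656 = -0.06740; ½·erfc(-0.06740) = 0.5380.
C = 6.89 × 0.5380 = 3.71 mg/L.

3.71 mg/L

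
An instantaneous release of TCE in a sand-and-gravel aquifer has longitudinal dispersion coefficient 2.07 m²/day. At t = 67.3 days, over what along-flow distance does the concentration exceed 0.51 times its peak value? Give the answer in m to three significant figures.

38.7 m

The plume is Gaussian with σ = √(2Dt) = √(2 × 2.07 × 67.3) = 16.69 m.
C/C_peak = exp(−Δx²/(2σ²)) = 0.51 ⇒ Δx = σ·√(−2 ln 0.51) = 16.69 × 1.160 = 19.36 m.
Width = 2Δx = 38.7 m.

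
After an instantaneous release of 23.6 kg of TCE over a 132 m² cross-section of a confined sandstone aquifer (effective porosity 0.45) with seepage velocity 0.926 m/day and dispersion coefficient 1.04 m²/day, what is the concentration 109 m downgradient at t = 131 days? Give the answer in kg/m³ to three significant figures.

0.00727 kg/m³

For an instantaneous plane source, C(x,t) = M/(n_e·A·√(4πDt)) · exp(−(x−vt)²/(4Dt)), with n_e·A the pore (flow) area.
Plume center vt = 0.926 × 131 = 121.306 m, so the well at 109 m is 12.306 m upgradient of the peak.
√(4πDt) = 41.38 m, giving peak height M/(n_e·A·√(4πDt)) = 23.6/(0.45 × 132 × 41.38) = 0.009601 kg/m³.
(x−vt)²/(4Dt) = (-12.306)²/(4 × 1.04 × 131) = 0.2779; exp(−0.2779) = 0.7574.
C = 0.009601 × 0.7574 = 0.00727 kg/m³.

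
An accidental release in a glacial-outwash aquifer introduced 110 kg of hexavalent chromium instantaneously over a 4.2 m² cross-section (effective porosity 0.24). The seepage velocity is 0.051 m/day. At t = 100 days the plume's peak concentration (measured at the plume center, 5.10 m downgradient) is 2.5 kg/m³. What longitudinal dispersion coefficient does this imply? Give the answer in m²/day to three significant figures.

1.52 m²/day

At the plume center C_max = M/(n_e·A·√(4πDt)), so D = M²/(4πt·(n_e·A·C_max)²).
n_e·A·C_max = 0.24 × 4.2 × 2.5 = 2.520 kg/m.
D = 110²/(4π × 100 × 2.520²) = 1.52 m²/day.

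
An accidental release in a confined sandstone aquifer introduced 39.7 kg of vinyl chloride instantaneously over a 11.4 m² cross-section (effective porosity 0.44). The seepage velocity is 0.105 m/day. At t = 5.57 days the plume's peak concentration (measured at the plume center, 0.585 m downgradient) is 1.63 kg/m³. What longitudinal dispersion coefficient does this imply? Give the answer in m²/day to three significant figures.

0.337 m²/day

At the plume center C_max = M/(n_e·A·√(4πDt)), so D = M²/(4πt·(n_e·A·C_max)²).
n_e·A·C_max = 0.44 × 11.4 × 1.63 = 8.176 kg/m.
D = 39.7²/(4π × 5.57 × 8.176²) = 0.337 m²/day.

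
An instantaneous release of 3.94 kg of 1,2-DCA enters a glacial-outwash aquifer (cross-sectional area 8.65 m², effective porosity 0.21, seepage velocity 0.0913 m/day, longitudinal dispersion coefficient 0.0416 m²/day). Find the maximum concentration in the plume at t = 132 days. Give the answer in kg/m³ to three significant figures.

The peak of an instantaneous 1D plume sits at x = vt; there the Gaussian factor is 1 and C_max = M/(n_e·A·√(4πDt)), where n_e·A is the pore area the mass is dissolved in.
√(4πDt) = √(4π × 0.0416 × 132) = 8.307 m, so C_max = 3.94/(0.21 × 8.65 × 8.307) = 0.261 kg/m³.

0.261 kg/m³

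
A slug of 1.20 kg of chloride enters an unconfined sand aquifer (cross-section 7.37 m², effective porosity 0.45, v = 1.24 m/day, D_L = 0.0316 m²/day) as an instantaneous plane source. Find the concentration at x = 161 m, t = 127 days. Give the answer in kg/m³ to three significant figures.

For an instantaneous plane source, C(x,t) = M/(n_e·A·√(4πDt)) · exp(−(x−vt)²/(4Dt)), with n_e·A the pore (flow) area.
Plume center vt = 1.24 × 127 = 157.48 m, so the well at 161 m is 3.52 m downgradient of the peak.
√(4πDt) = 7.102 m, giving peak height M/(n_e·A·√(4πDt)) = 1.20/(0.45 × 7.37 × 7.102) = 0.05095 kg/m³.
(x−vt)²/(4Dt) = (3.52)²/(4 × 0.0316 × 127) = 0.7719; exp(−0.7719) = 0.4621.
C = 0.05095 × 0.4621 = 0.0235 kg/m³.

0.0235 kg/m³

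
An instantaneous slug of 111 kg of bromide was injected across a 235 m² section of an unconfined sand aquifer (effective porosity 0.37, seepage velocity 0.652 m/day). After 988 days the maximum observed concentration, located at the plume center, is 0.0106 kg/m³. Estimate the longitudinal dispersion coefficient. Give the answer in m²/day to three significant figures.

At the plume center C_max = M/(n_e·A·√(4πDt)), so D = M²/(4πt·(n_e·A·C_max)²).
n_e·A·C_max = 0.37 × 235 × 0.0106 = 0.9217 kg/m.
D = 111²/(4π × 988 × 0.9217²) = 1.17 m²/day.

1.17 m²/day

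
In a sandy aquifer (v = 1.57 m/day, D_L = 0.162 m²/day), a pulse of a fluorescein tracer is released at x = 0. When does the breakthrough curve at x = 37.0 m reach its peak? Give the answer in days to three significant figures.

For the 1D instantaneous-source solution, setting ∂C/∂t = 0 at fixed x gives v²t² + 2Dt − x² = 0, so t = (√(D² + v²x²) − D)/v².
√(D² + v²x²) = √(0.162² + 1.57² × 37.0²) = 58.09; v² = 2.4649.
t = (58.09 − 0.162)/2.4649 = 23.5 days (vs. the pure-advection estimate x/v = 23.6 d).

23.5 days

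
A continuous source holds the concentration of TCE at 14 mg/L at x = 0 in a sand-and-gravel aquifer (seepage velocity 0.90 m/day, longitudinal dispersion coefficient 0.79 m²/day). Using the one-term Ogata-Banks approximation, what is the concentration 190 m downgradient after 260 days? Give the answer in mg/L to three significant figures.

For a continuous step input, C/C₀ ≈ ½·erfc((x−vt)/(2√(Dt))).
vt = 0.90 × 260 = 234 m and 2√(Dt) = 2√(0.79 × 260) = 28.66 m.
Argument (x−vt)/(2√(Dt)) = (190 − 234)/28.66 = -1.535; ½·erfc(-1.535) = 0.9850.
C = 14 × 0.9850 = 13.8 mg/L.

13.8 mg/L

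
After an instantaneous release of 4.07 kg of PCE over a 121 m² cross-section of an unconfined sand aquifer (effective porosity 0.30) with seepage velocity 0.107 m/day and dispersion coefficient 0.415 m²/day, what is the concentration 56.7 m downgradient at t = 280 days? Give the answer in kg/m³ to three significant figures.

For an instantaneous plane source, C(x,t) = M/(n_e·A·√(4πDt)) · exp(−(x−vt)²/(4Dt)), with n_e·A the pore (flow) area.
Plume center vt = 0.107 × 280 = 29.96 m, so the well at 56.7 m is 26.74 m downgradient of the peak.
√(4πDt) = 38.21 m, giving peak height M/(n_e·A·√(4πDt)) = 4.07/(0.30 × 121 × 38.21) = 0.002934 kg/m³.
(x−vt)²/(4Dt) = (26.74)²/(4 × 0.415 × 280) = 1.538; exp(−1.538) = 0.2148.
C = 0.002934 × 0.2148 = 0.000630 kg/m³.

0.000630 kg/m³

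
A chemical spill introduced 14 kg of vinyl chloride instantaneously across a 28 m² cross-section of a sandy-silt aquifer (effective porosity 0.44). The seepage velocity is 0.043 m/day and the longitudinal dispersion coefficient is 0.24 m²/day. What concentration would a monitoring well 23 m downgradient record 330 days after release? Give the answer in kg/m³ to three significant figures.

0.0282 kg/m³

For an instantaneous plane source, C(x,t) = M/(n_e·A·√(4πDt)) · exp(−(x−vt)²/(4Dt)), with n_e·A the pore (flow) area.
Plume center vt = 0.043 × 330 = 14.19 m, so the well at 23 m is 8.81 m downgradient of the peak.
√(4πDt) = 31.55 m, giving peak height M/(n_e·A·√(4πDt)) = 14/(0.44 × 28 × 31.55) = 0.03602 kg/m³.
(x−vt)²/(4Dt) = (8.81)²/(4 × 0.24 × 330) = 0.2450; exp(−0.2450) = 0.7827.
C = 0.03602 × 0.7827 = 0.0282 kg/m³.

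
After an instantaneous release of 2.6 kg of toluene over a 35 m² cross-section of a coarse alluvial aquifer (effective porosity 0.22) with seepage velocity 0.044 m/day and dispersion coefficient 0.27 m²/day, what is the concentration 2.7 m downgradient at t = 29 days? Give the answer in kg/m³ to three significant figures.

For an instantaneous plane source, C(x,t) = M/(n_e·A·√(4πDt)) · exp(−(x−vt)²/(4Dt)), with n_e·A the pore (flow) area.
Plume center vt = 0.044 × 29 = 1.276 m, so the well at 2.7 m is 1.424 m downgradient of the peak.
√(4πDt) = 9.919 m, giving peak height M/(n_e·A·√(4πDt)) = 2.6/(0.22 × 35 × 9.919) = 0.03404 kg/m³.
(x−vt)²/(4Dt) = (1.424)²/(4 × 0.27 × 29) = 0.06474; exp(−0.06474) = 0.9373.
C = 0.03404 × 0.9373 = 0.0319 kg/m³.

0.0319 kg/m³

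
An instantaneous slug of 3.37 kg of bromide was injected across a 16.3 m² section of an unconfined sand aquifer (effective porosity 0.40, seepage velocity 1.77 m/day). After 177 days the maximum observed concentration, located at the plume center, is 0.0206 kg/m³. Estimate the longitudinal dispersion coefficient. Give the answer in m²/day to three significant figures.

0.283 m²/day

At the plume center C_max = M/(n_e·A·√(4πDt)), so D = M²/(4πt·(n_e·A·C_max)²).
n_e·A·C_max = 0.40 × 16.3 × 0.0206 = 0.1343 kg/m.
D = 3.37²/(4π × 177 × 0.1343²) = 0.283 m²/day.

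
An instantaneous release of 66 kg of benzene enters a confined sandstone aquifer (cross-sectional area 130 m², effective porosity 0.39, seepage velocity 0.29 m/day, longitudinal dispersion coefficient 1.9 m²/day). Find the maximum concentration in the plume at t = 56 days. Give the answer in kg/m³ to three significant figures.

0.0356 kg/m³

The peak of an instantaneous 1D plume sits at x = vt; there the Gaussian factor is 1 and C_max = M/(n_e·A·√(4πDt)), where n_e·A is the pore area the mass is dissolved in.
√(4πDt) = √(4π × 1.9 × 56) = 36.57 m, so C_max = 66/(0.39 × 130 × 36.57) = 0.0356 kg/m³.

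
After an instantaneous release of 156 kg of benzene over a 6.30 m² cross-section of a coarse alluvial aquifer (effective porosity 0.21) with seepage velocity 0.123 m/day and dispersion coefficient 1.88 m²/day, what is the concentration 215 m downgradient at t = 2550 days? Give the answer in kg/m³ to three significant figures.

0.289 kg/m³

For an instantaneous plane source, C(x,t) = M/(n_e·A·√(4πDt)) · exp(−(x−vt)²/(4Dt)), with n_e·A the pore (flow) area.
Plume center vt = 0.123 × 2550 = 313.65 m, so the well at 215 m is 98.65 m upgradient of the peak.
√(4πDt) = 245.4 m, giving peak height M/(n_e·A·√(4πDt)) = 156/(0.21 × 6.30 × 245.4) = 0.4805 kg/m³.
(x−vt)²/(4Dt) = (-98.65)²/(4 × 1.88 × 2550) = 0.5075; exp(−0.5075) = 0.6020.
C = 0.4805 × 0.6020 = 0.289 kg/m³.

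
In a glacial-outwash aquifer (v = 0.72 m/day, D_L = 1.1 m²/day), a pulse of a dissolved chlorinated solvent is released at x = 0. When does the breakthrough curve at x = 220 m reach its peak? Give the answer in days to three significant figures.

For the 1D instantaneous-source solution, setting ∂C/∂t = 0 at fixed x gives v²t² + 2Dt − x² = 0, so t = (√(D² + v²x²) − D)/v².
√(D² + v²x²) = √(1.1² + 0.72² × 220²) = 158.4; v² = 0.5184.
t = (158.4 − 1.1)/0.5184 = 303 days (vs. the pure-advection estimate x/v = 306 d).

303 days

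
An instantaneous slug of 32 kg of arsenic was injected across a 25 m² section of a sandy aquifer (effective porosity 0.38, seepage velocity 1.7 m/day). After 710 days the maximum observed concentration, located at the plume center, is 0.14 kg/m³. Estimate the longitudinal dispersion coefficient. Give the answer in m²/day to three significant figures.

At the plume center C_max = M/(n_e·A·√(4πDt)), so D = M²/(4πt·(n_e·A·C_max)²).
n_e·A·C_max = 0.38 × 25 × 0.14 = 1.330 kg/m.
D = 32²/(4π × 710 × 1.330²) = 0.0649 m²/day.

0.0649 m²/day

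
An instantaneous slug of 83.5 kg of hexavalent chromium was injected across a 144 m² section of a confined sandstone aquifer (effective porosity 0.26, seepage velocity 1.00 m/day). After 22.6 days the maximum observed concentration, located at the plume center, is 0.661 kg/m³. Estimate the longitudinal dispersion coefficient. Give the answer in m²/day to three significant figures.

At the plume center C_max = M/(n_e·A·√(4πDt)), so D = M²/(4πt·(n_e·A·C_max)²).
n_e·A·C_max = 0.26 × 144 × 0.661 = 24.75 kg/m.
D = 83.5²/(4π × 22.6 × 24.75²) = 0.0401 m²/day.

0.0401 m²/day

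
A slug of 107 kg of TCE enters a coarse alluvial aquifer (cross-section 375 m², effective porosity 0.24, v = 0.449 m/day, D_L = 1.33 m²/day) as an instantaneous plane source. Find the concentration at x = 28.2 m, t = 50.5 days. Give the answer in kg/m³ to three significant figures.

For an instantaneous plane source, C(x,t) = M/(n_e·A·√(4πDt)) · exp(−(x−vt)²/(4Dt)), with n_e·A the pore (flow) area.
Plume center vt = 0.449 × 50.5 = 22.6745 m, so the well at 28.2 m is 5.5255 m downgradient of the peak.
√(4πDt) = 29.05 m, giving peak height M/(n_e·A·√(4πDt)) = 107/(0.24 × 375 × 29.05) = 0.04093 kg/m³.
(x−vt)²/(4Dt) = (5.5255)²/(4 × 1.33 × 50.5) = 0.1136; exp(−0.1136) = 0.8926.
C = 0.04093 × 0.8926 = 0.0365 kg/m³.

0.0365 kg/m³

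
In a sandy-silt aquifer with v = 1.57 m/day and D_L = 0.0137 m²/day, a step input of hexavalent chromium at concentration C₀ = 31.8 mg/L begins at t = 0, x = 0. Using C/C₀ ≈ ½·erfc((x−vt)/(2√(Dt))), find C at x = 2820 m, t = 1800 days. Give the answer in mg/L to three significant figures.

For a continuous step input, C/C₀ ≈ ½·erfc((x−vt)/(2√(Dt))).
vt = 1.57 × 1800 = 2826 m and 2√(Dt) = 2√(0.0137 × 1800) = 9.932 m.
Argument (x−vt)/(2√(Dt)) = (2820 − 2826)/9.932 = -0.6041; ½·erfc(-0.6041) = 0.8035.
C = 31.8 × 0.8035 = 25.6 mg/L.

25.6 mg/L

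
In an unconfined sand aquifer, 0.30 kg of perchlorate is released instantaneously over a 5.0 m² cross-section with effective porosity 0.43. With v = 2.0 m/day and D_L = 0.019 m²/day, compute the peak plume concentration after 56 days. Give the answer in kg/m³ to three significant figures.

The peak of an instantaneous 1D plume sits at x = vt; there the Gaussian factor is 1 and C_max = M/(n_e·A·√(4πDt)), where n_e·A is the pore area the mass is dissolved in.
√(4πDt) = √(4π × 0.019 × 56) = 3.657 m, so C_max = 0.30/(0.43 × 5.0 × 3.657) = 0.0382 kg/m³.

0.0382 kg/m³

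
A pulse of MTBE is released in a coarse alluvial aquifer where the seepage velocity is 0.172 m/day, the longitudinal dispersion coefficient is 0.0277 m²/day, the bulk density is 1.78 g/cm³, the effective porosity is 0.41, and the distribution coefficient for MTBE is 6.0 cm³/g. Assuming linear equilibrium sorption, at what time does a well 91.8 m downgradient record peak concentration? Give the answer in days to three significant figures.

14400 days

Retardation factor R = 1 + ρ_b·K_d/n = 1 + 1.78 × 6.0/0.41 = 27.05.
Sorption retards both mechanisms: v_R = v/R = 0.006359 m/day, D_R = D/R = 0.001024 m²/day.
Peak time from v_R²t² + 2D_R t − x² = 0: t = (√(D_R² + v_R²x²) − D_R)/v_R².
√(D_R² + v_R²x²) = √(0.001024² + 0.006359² × 91.8²) = 0.5838; v_R² = 4.044e-05.
t = (0.5838 − 0.001024)/4.044e-05 = 14400 days.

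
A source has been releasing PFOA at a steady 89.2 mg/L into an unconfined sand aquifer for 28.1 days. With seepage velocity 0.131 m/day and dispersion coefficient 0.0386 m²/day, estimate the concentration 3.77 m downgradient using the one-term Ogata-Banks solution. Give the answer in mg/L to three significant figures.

For a continuous step input, C/C₀ ≈ ½·erfc((x−vt)/(2√(Dt))).
vt = 0.131 × 28.1 = 3.6811 m and 2√(Dt) = 2√(0.0386 × 28.1) = 2.083 m.
Argument (x−vt)/(2√(Dt)) = (3.77 − 3.6811)/2.083 = 0.04268; ½·erfc(0.04268) = 0.4759.
C = 89.2 × 0.4759 = 42.5 mg/L.

42.5 mg/L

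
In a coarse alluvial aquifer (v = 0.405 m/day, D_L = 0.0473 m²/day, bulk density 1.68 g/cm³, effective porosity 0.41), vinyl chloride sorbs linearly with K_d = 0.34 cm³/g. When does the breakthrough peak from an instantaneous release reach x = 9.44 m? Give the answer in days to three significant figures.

55.1 days

Retardation factor R = 1 + ρ_b·K_d/n = 1 + 1.68 × 0.34/0.41 = 2.393.
Sorption retards both mechanisms: v_R = v/R = 0.1692 m/day, D_R = D/R = 0.01977 m²/day.
Peak time from v_R²t² + 2D_R t − x² = 0: t = (√(D_R² + v_R²x²) − D_R)/v_R².
√(D_R² + v_R²x²) = √(0.01977² + 0.1692² × 9.44²) = 1.597; v_R² = 0.02863.
t = (1.597 − 0.01977)/0.02863 = 55.1 days.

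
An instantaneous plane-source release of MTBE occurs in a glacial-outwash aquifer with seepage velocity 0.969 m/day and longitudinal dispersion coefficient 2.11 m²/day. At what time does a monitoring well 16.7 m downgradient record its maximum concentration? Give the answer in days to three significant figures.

For the 1D instantaneous-source solution, setting ∂C/∂t = 0 at fixed x gives v²t² + 2Dt − x² = 0, so t = (√(D² + v²x²) − D)/v².
√(D² + v²x²) = √(2.11² + 0.969² × 16.7²) = 16.32; v² = 0.938961.
t = (16.32 − 2.11)/0.938961 = 15.1 days (vs. the pure-advection estimate x/v = 17.2 d).

15.1 days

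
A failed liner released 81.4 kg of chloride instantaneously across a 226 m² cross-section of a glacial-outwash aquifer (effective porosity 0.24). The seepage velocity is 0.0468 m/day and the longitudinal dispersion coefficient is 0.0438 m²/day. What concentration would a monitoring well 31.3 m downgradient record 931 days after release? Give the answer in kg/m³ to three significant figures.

For an instantaneous plane source, C(x,t) = M/(n_e·A·√(4πDt)) · exp(−(x−vt)²/(4Dt)), with n_e·A the pore (flow) area.
Plume center vt = 0.0468 × 931 = 43.5708 m, so the well at 31.3 m is 12.2708 m upgradient of the peak.
√(4πDt) = 22.64 m, giving peak height M/(n_e·A·√(4πDt)) = 81.4/(0.24 × 226 × 22.64) = 0.06629 kg/m³.
(x−vt)²/(4Dt) = (-12.2708)²/(4 × 0.0438 × 931) = 0.9231; exp(−0.9231) = 0.3973.
C = 0.06629 × 0.3973 = 0.0263 kg/m³.

0.0263 kg/m³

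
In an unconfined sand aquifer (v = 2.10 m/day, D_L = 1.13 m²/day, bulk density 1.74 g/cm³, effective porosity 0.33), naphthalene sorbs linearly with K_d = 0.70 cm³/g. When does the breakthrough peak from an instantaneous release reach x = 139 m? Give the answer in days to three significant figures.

309 days

Retardation factor R = 1 + ρ_b·K_d/n = 1 + 1.74 × 0.70/0.33 = 4.691.
Sorption retards both mechanisms: v_R = v/R = 0.4477 m/day, D_R = D/R = 0.2409 m²/day.
Peak time from v_R²t² + 2D_R t − x² = 0: t = (√(D_R² + v_R²x²) − D_R)/v_R².
√(D_R² + v_R²x²) = √(0.2409² + 0.4477² × 139²) = 62.23; v_R² = 0.2004.
t = (62.23 − 0.2409)/0.2004 = 309 days.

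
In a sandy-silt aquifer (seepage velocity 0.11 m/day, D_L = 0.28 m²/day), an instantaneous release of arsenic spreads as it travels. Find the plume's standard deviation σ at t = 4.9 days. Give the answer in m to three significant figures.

Dispersive spreading gives a Gaussian with σ² = 2Dt; advection only shifts the center.
σ = √(2 × 0.28 × 4.9) = 1.66 m.

1.66 m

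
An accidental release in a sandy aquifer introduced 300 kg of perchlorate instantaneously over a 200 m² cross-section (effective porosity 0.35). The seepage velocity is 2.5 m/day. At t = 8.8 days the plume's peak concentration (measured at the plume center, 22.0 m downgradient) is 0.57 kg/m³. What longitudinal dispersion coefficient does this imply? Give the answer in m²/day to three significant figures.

At the plume center C_max = M/(n_e·A·√(4πDt)), so D = M²/(4πt·(n_e·A·C_max)²).
n_e·A·C_max = 0.35 × 200 × 0.57 = 39.90 kg/m.
D = 300²/(4π × 8.8 × 39.90²) = 0.511 m²/day.

0.511 m²/day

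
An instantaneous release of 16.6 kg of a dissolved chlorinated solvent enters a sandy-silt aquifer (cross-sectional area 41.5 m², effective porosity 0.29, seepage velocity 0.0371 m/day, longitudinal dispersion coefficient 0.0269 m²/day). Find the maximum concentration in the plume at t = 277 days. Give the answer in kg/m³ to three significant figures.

The peak of an instantaneous 1D plume sits at x = vt; there the Gaussian factor is 1 and C_max = M/(n_e·A·√(4πDt)), where n_e·A is the pore area the mass is dissolved in.
√(4πDt) = √(4π × 0.0269 × 277) = 9.677 m, so C_max = 16.6/(0.29 × 41.5 × 9.677) = 0.143 kg/m³.

0.143 kg/m³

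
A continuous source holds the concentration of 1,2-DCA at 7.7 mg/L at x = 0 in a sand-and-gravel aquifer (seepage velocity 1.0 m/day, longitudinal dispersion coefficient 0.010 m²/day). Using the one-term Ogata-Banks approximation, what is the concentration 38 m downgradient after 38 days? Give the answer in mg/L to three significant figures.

3.85 mg/L

For a continuous step input, C/C₀ ≈ ½·erfc((x−vt)/(2√(Dt))).
vt = 1.0 × 38 = 38 m and 2√(Dt) = 2√(0.010 × 38) = 1.233 m.
Argument (x−vt)/(2√(Dt)) = (38 − 38)/1.233 = 0; ½·erfc(0) = 0.5000.
C = 7.7 × 0.5000 = 3.85 mg/L.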